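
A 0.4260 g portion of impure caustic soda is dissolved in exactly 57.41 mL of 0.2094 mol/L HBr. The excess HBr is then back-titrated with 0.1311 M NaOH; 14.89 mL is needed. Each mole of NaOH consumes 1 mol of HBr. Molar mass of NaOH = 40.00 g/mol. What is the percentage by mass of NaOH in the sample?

Total n(HBr) added = 0.2094 x 0.05741 = 0.01202 mol.
n(NaOH) used = 0.1311 x 0.01489 = 0.001952 mol, which equals the excess n(HBr).
So n(HBr) consumed by the sample = 0.01202 - 0.001952 = 0.01007 mol.
n(NaOH) = 0.01007 / 1 = 0.01007 mol.
mass NaOH = 0.01007 x 40.00 = 0.4028 g, so %NaOH = 0.4028/0.4260 x 100 = 94.5%.

94.5%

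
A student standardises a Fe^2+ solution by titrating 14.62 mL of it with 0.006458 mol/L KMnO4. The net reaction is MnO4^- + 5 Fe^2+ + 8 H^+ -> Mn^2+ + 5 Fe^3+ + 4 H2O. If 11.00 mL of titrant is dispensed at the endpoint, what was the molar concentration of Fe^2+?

n(KMnO4) = 0.006458 x 0.01100 = 7.104e-5 mol.
From the balanced equation, 1 mol KMnO4 reacts with 5 mol Fe^2+, so n(Fe^2+) = 7.104e-5 x 5/1 = 0.0003552 mol.
[Fe^2+] = 0.0003552 / 0.01462 L = 0.0243 M.

0.0243 M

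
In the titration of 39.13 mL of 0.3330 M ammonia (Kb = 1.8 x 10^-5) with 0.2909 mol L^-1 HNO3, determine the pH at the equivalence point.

5.03

n(NH3) = 0.3330 x 0.03913 = 0.01303 mol; V(HNO3) at equivalence = 0.01303/0.2909 = 0.04479 L.
At equivalence the base is fully converted to NH4+; total volume = 0.08392 L, so [NH4+] = 0.01303/0.08392 = 0.1553 M.
Ka(NH4+) = Kw/Kb = 1.0e-14 / 1.8 x 10^-5 = 5.56e-10.
[H^+] = sqrt(Ka x [NH4+]) = sqrt(5.56e-10 x 0.1553) = 9.29e-6 M.
pH = -log(9.29e-6) = 5.03.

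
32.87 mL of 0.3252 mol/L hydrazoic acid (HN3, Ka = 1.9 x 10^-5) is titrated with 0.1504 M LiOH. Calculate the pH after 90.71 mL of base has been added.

12.38

n(acid) = 0.3252 x 0.03287 = 0.01069 mol; n(LiOH) added = 0.1504 x 0.09071 = 0.01364 mol.
Base is in excess by 0.01364 - 0.01069 = 0.002953 mol in a total volume of 0.1236 L.
[OH^-] = 0.002953/0.1236 = 0.02390 M, so pOH = 1.62 and pH = 14.00 - 1.62 = 12.38.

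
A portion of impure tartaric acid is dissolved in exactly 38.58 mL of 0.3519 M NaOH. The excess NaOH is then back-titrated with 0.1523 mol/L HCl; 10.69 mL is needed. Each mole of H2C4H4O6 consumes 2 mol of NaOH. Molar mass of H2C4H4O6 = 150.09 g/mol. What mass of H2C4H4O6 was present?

0.897 g

Total n(NaOH) added = 0.3519 x 0.03858 = 0.01358 mol.
n(HCl) used = 0.1523 x 0.01069 = 0.001628 mol, which equals the excess n(NaOH).
So n(NaOH) consumed by the sample = 0.01358 - 0.001628 = 0.01195 mol.
n(H2C4H4O6) = 0.01195 / 2 = 0.005974 mol.
mass = 0.005974 mol x 150.09 g/mol = 0.897 g.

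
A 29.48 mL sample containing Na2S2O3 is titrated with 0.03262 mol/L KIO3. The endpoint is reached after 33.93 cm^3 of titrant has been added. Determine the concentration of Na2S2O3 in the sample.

0.225 M

n(KIO3) = 0.03262 x 0.03393 = 0.001107 mol.
From the balanced equation, 1 mol KIO3 reacts with 6 mol Na2S2O3, so n(Na2S2O3) = 0.001107 x 6/1 = 0.006641 mol.
[Na2S2O3] = 0.006641 / 0.02948 L = 0.225 M.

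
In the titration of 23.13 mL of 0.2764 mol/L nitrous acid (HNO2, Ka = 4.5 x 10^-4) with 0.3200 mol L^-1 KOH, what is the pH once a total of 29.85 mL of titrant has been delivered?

n(acid) = 0.2764 x 0.02313 = 0.006393 mol; n(KOH) added = 0.3200 x 0.02985 = 0.009552 mol.
Base is in excess by 0.009552 - 0.006393 = 0.003159 mol in a total volume of 0.05298 L.
[OH^-] = 0.003159/0.05298 = 0.05962 M, so pOH = 1.22 and pH = 14.00 - 1.22 = 12.78.

12.78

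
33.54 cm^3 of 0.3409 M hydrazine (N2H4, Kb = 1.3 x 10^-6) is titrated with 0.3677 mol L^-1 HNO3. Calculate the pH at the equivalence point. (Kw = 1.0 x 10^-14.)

n(N2H4) = 0.3409 x 0.03354 = 0.01143 mol; V(HNO3) at equivalence = 0.01143/0.3677 = 0.03110 L.
At equivalence the base is fully converted to N2H5+; total volume = 0.06464 L, so [N2H5+] = 0.01143/0.06464 = 0.1769 M.
Ka(N2H5+) = Kw/Kb = 1.0e-14 / 1.3 x 10^-6 = 7.69e-9.
[H^+] = sqrt(Ka x [N2H5+]) = sqrt(7.69e-9 x 0.1769) = 3.69e-5 M.
pH = -log(3.69e-5) = 4.43.

4.43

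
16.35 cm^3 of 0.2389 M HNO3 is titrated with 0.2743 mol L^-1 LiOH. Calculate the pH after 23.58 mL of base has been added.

n(acid) = 0.2389 x 0.01635 = 0.003906 mol; n(LiOH) added = 0.2743 x 0.02358 = 0.006468 mol.
Base is in excess by 0.006468 - 0.003906 = 0.002562 mol in a total volume of 0.03993 L.
[OH^-] = 0.002562/0.03993 = 0.06416 M, so pOH = 1.19 and pH = 14.00 - 1.19 = 12.81.

12.81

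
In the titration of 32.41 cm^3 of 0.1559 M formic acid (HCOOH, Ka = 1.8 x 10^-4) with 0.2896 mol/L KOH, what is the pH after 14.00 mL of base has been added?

Initial n(HCOOH) = 0.1559 x 0.03241 = 0.005053 mol.
n(KOH) added = 0.2896 x 0.01400 = 0.004054 mol, converting that many moles of HCOOH to HCOO-.
Remaining n(HCOOH) = 0.0009983 mol; n(HCOO-) = 0.004054 mol.
By Henderson-Hasselbalch, pH = pKa + log([A^-]/[HA]) = 3.74 + log(0.004054/0.0009983) = 3.74 + (+0.61) = 4.35.

4.35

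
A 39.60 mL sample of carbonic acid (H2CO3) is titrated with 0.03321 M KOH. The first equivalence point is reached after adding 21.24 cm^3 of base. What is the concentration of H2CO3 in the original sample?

n(KOH) = 0.03321 x 0.02124 = 0.0007054 mol.
At the first equivalence point, 1 mol OH^- react per mol H2CO3, so n(H2CO3) = 0.0007054 / 1 = 0.0007054 mol.
[H2CO3] = 0.0007054 / 0.03960 L = 0.0178 M.

0.0178 M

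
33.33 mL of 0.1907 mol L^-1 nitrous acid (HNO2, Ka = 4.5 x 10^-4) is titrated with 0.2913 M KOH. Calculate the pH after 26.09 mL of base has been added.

12.32

n(acid) = 0.1907 x 0.03333 = 0.006356 mol; n(KOH) added = 0.2913 x 0.02609 = 0.007600 mol.
Base is in excess by 0.007600 - 0.006356 = 0.001244 mol in a total volume of 0.05942 L.
[OH^-] = 0.001244/0.05942 = 0.02094 M, so pOH = 1.68 and pH = 14.00 - 1.68 = 12.32.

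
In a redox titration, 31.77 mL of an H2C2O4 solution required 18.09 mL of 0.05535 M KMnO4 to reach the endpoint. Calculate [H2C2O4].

n(KMnO4) = 0.05535 x 0.01809 = 0.001001 mol.
From the balanced equation, 2 mol KMnO4 reacts with 5 mol H2C2O4, so n(H2C2O4) = 0.001001 x 5/2 = 0.002503 mol.
[H2C2O4] = 0.002503 / 0.03177 L = 0.0788 M.

0.0788 M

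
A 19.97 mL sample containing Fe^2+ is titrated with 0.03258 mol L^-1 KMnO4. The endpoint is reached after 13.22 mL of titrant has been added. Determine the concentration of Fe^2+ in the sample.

0.108 M

n(KMnO4) = 0.03258 x 0.01322 = 0.0004307 mol.
From the balanced equation, 1 mol KMnO4 reacts with 5 mol Fe^2+, so n(Fe^2+) = 0.0004307 x 5/1 = 0.002154 mol.
[Fe^2+] = 0.002154 / 0.01997 L = 0.108 M.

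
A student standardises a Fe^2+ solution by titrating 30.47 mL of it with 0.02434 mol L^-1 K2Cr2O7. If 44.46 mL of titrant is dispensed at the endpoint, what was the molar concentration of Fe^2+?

n(K2Cr2O7) = 0.02434 x 0.04446 = 0.001082 mol.
From the balanced equation, 1 mol K2Cr2O7 reacts with 6 mol Fe^2+, so n(Fe^2+) = 0.001082 x 6/1 = 0.006493 mol.
[Fe^2+] = 0.006493 / 0.03047 L = 0.213 M.

0.213 M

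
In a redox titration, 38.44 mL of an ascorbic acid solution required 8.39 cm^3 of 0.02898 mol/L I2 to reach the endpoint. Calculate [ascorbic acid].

0.00633 M

n(I2) = 0.02898 x 0.008390 = 0.0002431 mol.
From the balanced equation, 1 mol I2 reacts with 1 mol ascorbic acid, so n(ascorbic acid) = 0.0002431 x 1/1 = 0.0002431 mol.
[ascorbic acid] = 0.0002431 / 0.03844 L = 0.00633 M.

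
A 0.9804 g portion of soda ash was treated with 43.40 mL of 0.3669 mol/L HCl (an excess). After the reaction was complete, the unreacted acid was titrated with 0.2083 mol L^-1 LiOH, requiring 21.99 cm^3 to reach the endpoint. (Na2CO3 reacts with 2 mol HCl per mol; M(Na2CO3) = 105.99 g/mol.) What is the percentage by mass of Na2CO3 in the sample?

61.3%

Total n(HCl) added = 0.3669 x 0.04340 = 0.01592 mol.
n(LiOH) used = 0.2083 x 0.02199 = 0.004581 mol, which equals the excess n(HCl).
So n(HCl) consumed by the sample = 0.01592 - 0.004581 = 0.01134 mol.
n(Na2CO3) = 0.01134 / 2 = 0.005671 mol.
mass Na2CO3 = 0.005671 x 105.99 = 0.6011 g, so %Na2CO3 = 0.6011/0.9804 x 100 = 61.3%.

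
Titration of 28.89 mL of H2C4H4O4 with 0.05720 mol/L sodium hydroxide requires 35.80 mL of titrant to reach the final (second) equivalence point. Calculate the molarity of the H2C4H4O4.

n(NaOH) = 0.05720 x 0.03580 = 0.002048 mol.
At the final (second) equivalence point, 2 mol OH^- react per mol H2C4H4O4, so n(H2C4H4O4) = 0.002048 / 2 = 0.001024 mol.
[H2C4H4O4] = 0.001024 / 0.02889 L = 0.0354 M.

0.0354 M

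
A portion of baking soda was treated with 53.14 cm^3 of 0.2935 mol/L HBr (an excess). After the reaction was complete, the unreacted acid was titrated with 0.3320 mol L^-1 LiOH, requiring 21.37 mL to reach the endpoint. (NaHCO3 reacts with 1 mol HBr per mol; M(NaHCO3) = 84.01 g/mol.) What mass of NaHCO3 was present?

0.714 g

Total n(HBr) added = 0.2935 x 0.05314 = 0.01560 mol.
n(LiOH) used = 0.3320 x 0.02137 = 0.007095 mol, which equals the excess n(HBr).
So n(HBr) consumed by the sample = 0.01560 - 0.007095 = 0.008502 mol.
n(NaHCO3) = 0.008502 / 1 = 0.008502 mol.
mass = 0.008502 mol x 84.01 g/mol = 0.714 g.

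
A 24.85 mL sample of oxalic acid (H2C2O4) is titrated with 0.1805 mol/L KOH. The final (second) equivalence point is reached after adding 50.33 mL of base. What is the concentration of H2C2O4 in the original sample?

n(KOH) = 0.1805 x 0.05033 = 0.009085 mol.
At the final (second) equivalence point, 2 mol OH^- react per mol H2C2O4, so n(H2C2O4) = 0.009085 / 2 = 0.004542 mol.
[H2C2O4] = 0.004542 / 0.02485 L = 0.183 M.

0.183 M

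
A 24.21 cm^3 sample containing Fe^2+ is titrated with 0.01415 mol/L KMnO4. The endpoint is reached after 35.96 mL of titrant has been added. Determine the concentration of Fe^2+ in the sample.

0.105 M

n(KMnO4) = 0.01415 x 0.03596 = 0.0005088 mol.
From the balanced equation, 1 mol KMnO4 reacts with 5 mol Fe^2+, so n(Fe^2+) = 0.0005088 x 5/1 = 0.002544 mol.
[Fe^2+] = 0.002544 / 0.02421 L = 0.105 M.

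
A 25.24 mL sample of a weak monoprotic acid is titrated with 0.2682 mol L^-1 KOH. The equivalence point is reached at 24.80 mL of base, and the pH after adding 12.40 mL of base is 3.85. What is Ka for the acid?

12.40 mL is half of the equivalence volume, so this is the half-equivalence point where [HA] = [A^-].
At half-equivalence pH = pKa, so pKa = 3.85.
Ka = 10^(-3.85) = 1.4 x 10^-4.

1.4 x 10^-4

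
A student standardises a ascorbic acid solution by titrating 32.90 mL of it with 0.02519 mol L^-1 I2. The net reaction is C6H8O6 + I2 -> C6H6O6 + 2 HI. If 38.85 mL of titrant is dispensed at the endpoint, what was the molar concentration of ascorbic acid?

n(I2) = 0.02519 x 0.03885 = 0.0009786 mol.
From the balanced equation, 1 mol I2 reacts with 1 mol ascorbic acid, so n(ascorbic acid) = 0.0009786 x 1/1 = 0.0009786 mol.
[ascorbic acid] = 0.0009786 / 0.03290 L = 0.0297 M.

0.0297 M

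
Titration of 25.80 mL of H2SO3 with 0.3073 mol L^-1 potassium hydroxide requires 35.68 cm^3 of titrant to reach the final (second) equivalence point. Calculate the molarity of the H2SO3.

n(KOH) = 0.3073 x 0.03568 = 0.01096 mol.
At the final (second) equivalence point, 2 mol OH^- react per mol H2SO3, so n(H2SO3) = 0.01096 / 2 = 0.005482 mol.
[H2SO3] = 0.005482 / 0.02580 L = 0.212 M.

0.212 M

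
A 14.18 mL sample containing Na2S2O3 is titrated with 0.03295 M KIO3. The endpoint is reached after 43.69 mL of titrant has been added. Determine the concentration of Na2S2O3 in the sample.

n(KIO3) = 0.03295 x 0.04369 = 0.001440 mol.
From the balanced equation, 1 mol KIO3 reacts with 6 mol Na2S2O3, so n(Na2S2O3) = 0.001440 x 6/1 = 0.008638 mol.
[Na2S2O3] = 0.008638 / 0.01418 L = 0.609 M.

0.609 M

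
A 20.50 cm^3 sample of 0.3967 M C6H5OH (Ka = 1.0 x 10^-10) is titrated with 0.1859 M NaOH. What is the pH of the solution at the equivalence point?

11.55

n(C6H5OH) = 0.3967 x 0.02050 = 0.008132 mol; V(NaOH) at equivalence = 0.008132/0.1859 = 0.04375 L.
At equivalence all the acid is converted to C6H5O-; total volume = 0.02050 + 0.04375 = 0.06425 L, so [C6H5O-] = 0.008132/0.06425 = 0.1266 M.
Kb = Kw/Ka = 1.0e-14 / 1.0 x 10^-10 = 0.000100.
[OH^-] = sqrt(Kb x [C6H5O-]) = sqrt(0.000100 x 0.1266) = 0.00356 M.
pOH = 2.45, so pH = 14.00 - 2.45 = 11.55.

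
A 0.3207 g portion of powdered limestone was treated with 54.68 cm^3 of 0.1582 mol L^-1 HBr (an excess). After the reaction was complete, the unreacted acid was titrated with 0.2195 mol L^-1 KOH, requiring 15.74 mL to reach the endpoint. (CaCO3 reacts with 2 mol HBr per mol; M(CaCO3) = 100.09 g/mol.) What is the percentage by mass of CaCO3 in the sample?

Total n(HBr) added = 0.1582 x 0.05468 = 0.008650 mol.
n(KOH) used = 0.2195 x 0.01574 = 0.003455 mol, which equals the excess n(HBr).
So n(HBr) consumed by the sample = 0.008650 - 0.003455 = 0.005195 mol.
n(CaCO3) = 0.005195 / 2 = 0.002598 mol.
mass CaCO3 = 0.002598 x 100.09 = 0.2600 g, so %CaCO3 = 0.2600/0.3207 x 100 = 81.1%.

81.1%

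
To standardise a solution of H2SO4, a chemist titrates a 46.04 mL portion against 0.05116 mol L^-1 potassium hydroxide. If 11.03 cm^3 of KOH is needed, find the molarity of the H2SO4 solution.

0.00613 M

n(KOH) delivered = 0.05116 x 0.01103 = 0.0005643 mol.
The reaction is 1 H2SO4 + 2 KOH, so n(H2SO4) = 0.0005643 x 1/2 = 0.0002821 mol.
[H2SO4] = 0.0002821 mol / 0.04604 L = 0.00613 M.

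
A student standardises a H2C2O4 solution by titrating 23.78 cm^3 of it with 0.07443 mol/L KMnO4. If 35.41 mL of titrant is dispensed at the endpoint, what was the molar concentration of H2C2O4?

n(KMnO4) = 0.07443 x 0.03541 = 0.002636 mol.
From the balanced equation, 2 mol KMnO4 reacts with 5 mol H2C2O4, so n(H2C2O4) = 0.002636 x 5/2 = 0.006589 mol.
[H2C2O4] = 0.006589 / 0.02378 L = 0.277 M.

0.277 M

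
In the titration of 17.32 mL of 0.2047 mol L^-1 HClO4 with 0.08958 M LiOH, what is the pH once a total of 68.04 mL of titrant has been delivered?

12.48

n(acid) = 0.2047 x 0.01732 = 0.003545 mol; n(LiOH) added = 0.08958 x 0.06804 = 0.006095 mol.
Base is in excess by 0.006095 - 0.003545 = 0.002550 mol in a total volume of 0.08536 L.
[OH^-] = 0.002550/0.08536 = 0.02987 M, so pOH = 1.52 and pH = 14.00 - 1.52 = 12.48.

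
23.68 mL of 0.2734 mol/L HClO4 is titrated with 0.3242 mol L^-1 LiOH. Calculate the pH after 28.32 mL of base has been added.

12.72

n(acid) = 0.2734 x 0.02368 = 0.006474 mol; n(LiOH) added = 0.3242 x 0.02832 = 0.009181 mol.
Base is in excess by 0.009181 - 0.006474 = 0.002707 mol in a total volume of 0.05200 L.
[OH^-] = 0.002707/0.05200 = 0.05206 M, so pOH = 1.28 and pH = 14.00 - 1.28 = 12.72.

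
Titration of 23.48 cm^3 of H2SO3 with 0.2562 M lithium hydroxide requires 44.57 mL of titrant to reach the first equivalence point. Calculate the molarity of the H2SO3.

0.486 M

n(LiOH) = 0.2562 x 0.04457 = 0.01142 mol.
At the first equivalence point, 1 mol OH^- react per mol H2SO3, so n(H2SO3) = 0.01142 / 1 = 0.01142 mol.
[H2SO3] = 0.01142 / 0.02348 L = 0.486 M.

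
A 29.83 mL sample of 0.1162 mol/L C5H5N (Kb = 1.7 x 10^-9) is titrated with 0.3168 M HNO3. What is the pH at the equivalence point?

n(C5H5N) = 0.1162 x 0.02983 = 0.003466 mol; V(HNO3) at equivalence = 0.003466/0.3168 = 0.01094 L.
At equivalence the base is fully converted to C5H5NH+; total volume = 0.04077 L, so [C5H5NH+] = 0.003466/0.04077 = 0.08502 M.
Ka(C5H5NH+) = Kw/Kb = 1.0e-14 / 1.7 x 10^-9 = 5.88e-6.
[H^+] = sqrt(Ka x [C5H5NH+]) = sqrt(5.88e-6 x 0.08502) = 0.000707 M.
pH = -log(0.000707) = 3.15.

3.15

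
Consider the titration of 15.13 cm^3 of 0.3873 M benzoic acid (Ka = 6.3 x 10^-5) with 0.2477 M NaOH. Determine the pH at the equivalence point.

8.69

n(C6H5COOH) = 0.3873 x 0.01513 = 0.005860 mol; V(NaOH) at equivalence = 0.005860/0.2477 = 0.02366 L.
At equivalence all the acid is converted to C6H5COO-; total volume = 0.01513 + 0.02366 = 0.03879 L, so [C6H5COO-] = 0.005860/0.03879 = 0.1511 M.
Kb = Kw/Ka = 1.0e-14 / 6.3 x 10^-5 = 1.59e-10.
[OH^-] = sqrt(Kb x [C6H5COO-]) = sqrt(1.59e-10 x 0.1511) = 4.90e-6 M.
pOH = 5.31, so pH = 14.00 - 5.31 = 8.69.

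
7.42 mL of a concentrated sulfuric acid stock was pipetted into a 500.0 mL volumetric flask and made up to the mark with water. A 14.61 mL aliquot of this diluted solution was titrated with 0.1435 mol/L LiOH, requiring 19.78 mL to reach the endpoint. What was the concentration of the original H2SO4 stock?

n(LiOH) = 0.1435 x 0.01978 = 0.002838 mol.
n(H2SO4) in the aliquot = 0.002838 x 1/2 = 0.001419 mol.
[diluted H2SO4] = 0.001419 / 0.01461 = 0.09714 M.
Dilution factor = 500.0/7.420 = 67.39, so [stock] = 0.09714 x 67.39 = 6.55 M.

6.55 M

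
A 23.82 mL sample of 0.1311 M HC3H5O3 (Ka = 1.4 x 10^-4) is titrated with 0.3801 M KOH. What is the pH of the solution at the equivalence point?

8.42

n(HC3H5O3) = 0.1311 x 0.02382 = 0.003123 mol; V(KOH) at equivalence = 0.003123/0.3801 = 0.008216 L.
At equivalence all the acid is converted to C3H5O3-; total volume = 0.02382 + 0.008216 = 0.03204 L, so [C3H5O3-] = 0.003123/0.03204 = 0.09748 M.
Kb = Kw/Ka = 1.0e-14 / 1.4 x 10^-4 = 7.14e-11.
[OH^-] = sqrt(Kb x [C3H5O3-]) = sqrt(7.14e-11 x 0.09748) = 2.64e-6 M.
pOH = 5.58, so pH = 14.00 - 5.58 = 8.42.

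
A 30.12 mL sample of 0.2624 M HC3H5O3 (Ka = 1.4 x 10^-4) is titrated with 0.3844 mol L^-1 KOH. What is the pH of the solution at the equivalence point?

8.52

n(HC3H5O3) = 0.2624 x 0.03012 = 0.007903 mol; V(KOH) at equivalence = 0.007903/0.3844 = 0.02056 L.
At equivalence all the acid is converted to C3H5O3-; total volume = 0.03012 + 0.02056 = 0.05068 L, so [C3H5O3-] = 0.007903/0.05068 = 0.1559 M.
Kb = Kw/Ka = 1.0e-14 / 1.4 x 10^-4 = 7.14e-11.
[OH^-] = sqrt(Kb x [C3H5O3-]) = sqrt(7.14e-11 x 0.1559) = 3.34e-6 M.
pOH = 5.48, so pH = 14.00 - 5.48 = 8.52.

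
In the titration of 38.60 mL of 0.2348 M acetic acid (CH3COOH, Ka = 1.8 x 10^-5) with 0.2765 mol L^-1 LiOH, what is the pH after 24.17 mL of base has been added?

5.19

Initial n(CH3COOH) = 0.2348 x 0.03860 = 0.009063 mol.
n(LiOH) added = 0.2765 x 0.02417 = 0.006683 mol, converting that many moles of CH3COOH to CH3COO-.
Remaining n(CH3COOH) = 0.002380 mol; n(CH3COO-) = 0.006683 mol.
By Henderson-Hasselbalch, pH = pKa + log([A^-]/[HA]) = 4.74 + log(0.006683/0.002380) = 4.74 + (+0.45) = 5.19.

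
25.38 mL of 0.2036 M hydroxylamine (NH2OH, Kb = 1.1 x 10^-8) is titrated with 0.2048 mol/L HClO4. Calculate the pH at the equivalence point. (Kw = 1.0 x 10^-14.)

3.52

n(NH2OH) = 0.2036 x 0.02538 = 0.005167 mol; V(HClO4) at equivalence = 0.005167/0.2048 = 0.02523 L.
At equivalence the base is fully converted to NH3OH+; total volume = 0.05061 L, so [NH3OH+] = 0.005167/0.05061 = 0.1021 M.
Ka(NH3OH+) = Kw/Kb = 1.0e-14 / 1.1 x 10^-8 = 9.09e-7.
[H^+] = sqrt(Ka x [NH3OH+]) = sqrt(9.09e-7 x 0.1021) = 0.000305 M.
pH = -log(0.000305) = 3.52.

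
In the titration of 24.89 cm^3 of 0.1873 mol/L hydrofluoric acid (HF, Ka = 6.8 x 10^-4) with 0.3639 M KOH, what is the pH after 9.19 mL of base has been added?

3.57

Initial n(HF) = 0.1873 x 0.02489 = 0.004662 mol.
n(KOH) added = 0.3639 x 0.009190 = 0.003344 mol, converting that many moles of HF to F-.
Remaining n(HF) = 0.001318 mol; n(F-) = 0.003344 mol.
By Henderson-Hasselbalch, pH = pKa + log([A^-]/[HA]) = 3.17 + log(0.003344/0.001318) = 3.17 + (+0.40) = 3.57.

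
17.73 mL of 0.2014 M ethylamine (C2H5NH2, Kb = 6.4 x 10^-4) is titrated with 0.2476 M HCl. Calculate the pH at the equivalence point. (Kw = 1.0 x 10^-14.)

5.88

n(C2H5NH2) = 0.2014 x 0.01773 = 0.003571 mol; V(HCl) at equivalence = 0.003571/0.2476 = 0.01442 L.
At equivalence the base is fully converted to C2H5NH3+; total volume = 0.03215 L, so [C2H5NH3+] = 0.003571/0.03215 = 0.1111 M.
Ka(C2H5NH3+) = Kw/Kb = 1.0e-14 / 6.4 x 10^-4 = 1.56e-11.
[H^+] = sqrt(Ka x [C2H5NH3+]) = sqrt(1.56e-11 x 0.1111) = 1.32e-6 M.
pH = -log(1.32e-6) = 5.88.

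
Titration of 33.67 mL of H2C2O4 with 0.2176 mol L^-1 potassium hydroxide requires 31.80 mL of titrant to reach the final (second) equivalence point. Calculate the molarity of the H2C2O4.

0.103 M

n(KOH) = 0.2176 x 0.03180 = 0.006920 mol.
At the final (second) equivalence point, 2 mol OH^- react per mol H2C2O4, so n(H2C2O4) = 0.006920 / 2 = 0.003460 mol.
[H2C2O4] = 0.003460 / 0.03367 L = 0.103 M.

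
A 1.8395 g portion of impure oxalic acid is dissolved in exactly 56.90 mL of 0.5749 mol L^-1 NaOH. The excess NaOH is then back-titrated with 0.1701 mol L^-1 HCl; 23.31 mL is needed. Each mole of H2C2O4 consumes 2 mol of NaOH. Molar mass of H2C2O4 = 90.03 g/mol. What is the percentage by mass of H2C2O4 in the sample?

Total n(NaOH) added = 0.5749 x 0.05690 = 0.03271 mol.
n(HCl) used = 0.1701 x 0.02331 = 0.003965 mol, which equals the excess n(NaOH).
So n(NaOH) consumed by the sample = 0.03271 - 0.003965 = 0.02875 mol.
n(H2C2O4) = 0.02875 / 2 = 0.01437 mol.
mass H2C2O4 = 0.01437 x 90.03 = 1.294 g, so %H2C2O4 = 1.294/1.8395 x 100 = 70.3%.

70.3%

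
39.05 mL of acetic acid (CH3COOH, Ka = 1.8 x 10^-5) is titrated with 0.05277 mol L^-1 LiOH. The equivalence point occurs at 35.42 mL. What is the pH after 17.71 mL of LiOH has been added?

4.74

17.71 mL is exactly half the equivalence volume (35.42/2), i.e. the half-equivalence point.
There, n(HA) = n(A^-), so pH = pKa = -log(1.8 x 10^-5) = 4.74.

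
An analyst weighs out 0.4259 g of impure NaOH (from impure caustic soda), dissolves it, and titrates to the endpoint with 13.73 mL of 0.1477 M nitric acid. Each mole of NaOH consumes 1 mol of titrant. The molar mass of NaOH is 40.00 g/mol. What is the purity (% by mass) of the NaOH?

19.0%

n(HNO3) = 0.1477 x 0.01373 = 0.002028 mol.
n(NaOH) = 0.002028 / 1 = 0.002028 mol.
mass of NaOH = 0.002028 x 40.00 = 0.08112 g.
% purity = 0.08112 / 0.4259 x 100 = 19.0%.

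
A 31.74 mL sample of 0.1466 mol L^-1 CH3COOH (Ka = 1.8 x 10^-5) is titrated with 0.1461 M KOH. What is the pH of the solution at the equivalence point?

n(CH3COOH) = 0.1466 x 0.03174 = 0.004653 mol; V(KOH) at equivalence = 0.004653/0.1461 = 0.03185 L.
At equivalence all the acid is converted to CH3COO-; total volume = 0.03174 + 0.03185 = 0.06359 L, so [CH3COO-] = 0.004653/0.06359 = 0.07317 M.
Kb = Kw/Ka = 1.0e-14 / 1.8 x 10^-5 = 5.56e-10.
[OH^-] = sqrt(Kb x [CH3COO-]) = sqrt(5.56e-10 x 0.07317) = 6.38e-6 M.
pOH = 5.20, so pH = 14.00 - 5.20 = 8.80.

8.80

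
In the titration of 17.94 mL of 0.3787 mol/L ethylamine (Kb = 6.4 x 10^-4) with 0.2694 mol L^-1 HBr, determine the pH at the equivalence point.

n(C2H5NH2) = 0.3787 x 0.01794 = 0.006794 mol; V(HBr) at equivalence = 0.006794/0.2694 = 0.02522 L.
At equivalence the base is fully converted to C2H5NH3+; total volume = 0.04316 L, so [C2H5NH3+] = 0.006794/0.04316 = 0.1574 M.
Ka(C2H5NH3+) = Kw/Kb = 1.0e-14 / 6.4 x 10^-4 = 1.56e-11.
[H^+] = sqrt(Ka x [C2H5NH3+]) = sqrt(1.56e-11 x 0.1574) = 1.57e-6 M.
pH = -log(1.57e-6) = 5.80.

5.80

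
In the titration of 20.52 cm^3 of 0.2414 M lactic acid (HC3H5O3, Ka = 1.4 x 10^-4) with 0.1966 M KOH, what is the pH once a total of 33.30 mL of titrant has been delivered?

n(acid) = 0.2414 x 0.02052 = 0.004954 mol; n(KOH) added = 0.1966 x 0.03330 = 0.006547 mol.
Base is in excess by 0.006547 - 0.004954 = 0.001593 mol in a total volume of 0.05382 L.
[OH^-] = 0.001593/0.05382 = 0.02960 M, so pOH = 1.53 and pH = 14.00 - 1.53 = 12.47.

12.47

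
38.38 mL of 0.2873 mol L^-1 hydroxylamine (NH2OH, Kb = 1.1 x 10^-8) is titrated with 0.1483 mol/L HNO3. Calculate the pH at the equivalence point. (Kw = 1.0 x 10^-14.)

3.53

n(NH2OH) = 0.2873 x 0.03838 = 0.01103 mol; V(HNO3) at equivalence = 0.01103/0.1483 = 0.07435 L.
At equivalence the base is fully converted to NH3OH+; total volume = 0.1127 L, so [NH3OH+] = 0.01103/0.1127 = 0.09781 M.
Ka(NH3OH+) = Kw/Kb = 1.0e-14 / 1.1 x 10^-8 = 9.09e-7.
[H^+] = sqrt(Ka x [NH3OH+]) = sqrt(9.09e-7 x 0.09781) = 0.000298 M.
pH = -log(0.000298) = 3.53.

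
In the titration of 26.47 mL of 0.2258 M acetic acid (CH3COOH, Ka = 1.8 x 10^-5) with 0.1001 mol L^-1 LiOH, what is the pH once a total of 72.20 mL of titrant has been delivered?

12.10

n(acid) = 0.2258 x 0.02647 = 0.005977 mol; n(LiOH) added = 0.1001 x 0.07220 = 0.007227 mol.
Base is in excess by 0.007227 - 0.005977 = 0.001250 mol in a total volume of 0.09867 L.
[OH^-] = 0.001250/0.09867 = 0.01267 M, so pOH = 1.90 and pH = 14.00 - 1.90 = 12.10.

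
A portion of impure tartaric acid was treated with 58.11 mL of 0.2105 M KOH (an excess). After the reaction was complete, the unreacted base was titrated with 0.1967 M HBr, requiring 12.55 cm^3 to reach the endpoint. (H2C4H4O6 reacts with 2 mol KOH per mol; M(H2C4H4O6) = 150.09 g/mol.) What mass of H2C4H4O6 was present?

0.733 g

Total n(KOH) added = 0.2105 x 0.05811 = 0.01223 mol.
n(HBr) used = 0.1967 x 0.01255 = 0.002469 mol, which equals the excess n(KOH).
So n(KOH) consumed by the sample = 0.01223 - 0.002469 = 0.009764 mol.
n(H2C4H4O6) = 0.009764 / 2 = 0.004882 mol.
mass = 0.004882 mol x 150.09 g/mol = 0.733 g.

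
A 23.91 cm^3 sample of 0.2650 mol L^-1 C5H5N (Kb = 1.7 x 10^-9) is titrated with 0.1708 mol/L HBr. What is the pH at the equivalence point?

3.11

n(C5H5N) = 0.2650 x 0.02391 = 0.006336 mol; V(HBr) at equivalence = 0.006336/0.1708 = 0.03710 L.
At equivalence the base is fully converted to C5H5NH+; total volume = 0.06101 L, so [C5H5NH+] = 0.006336/0.06101 = 0.1039 M.
Ka(C5H5NH+) = Kw/Kb = 1.0e-14 / 1.7 x 10^-9 = 5.88e-6.
[H^+] = sqrt(Ka x [C5H5NH+]) = sqrt(5.88e-6 x 0.1039) = 0.000782 M.
pH = -log(0.000782) = 3.11.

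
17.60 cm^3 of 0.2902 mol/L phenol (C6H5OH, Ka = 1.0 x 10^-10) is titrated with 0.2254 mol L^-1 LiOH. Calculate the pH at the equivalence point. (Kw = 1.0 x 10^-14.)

11.55

n(C6H5OH) = 0.2902 x 0.01760 = 0.005108 mol; V(LiOH) at equivalence = 0.005108/0.2254 = 0.02266 L.
At equivalence all the acid is converted to C6H5O-; total volume = 0.01760 + 0.02266 = 0.04026 L, so [C6H5O-] = 0.005108/0.04026 = 0.1269 M.
Kb = Kw/Ka = 1.0e-14 / 1.0 x 10^-10 = 0.000100.
[OH^-] = sqrt(Kb x [C6H5O-]) = sqrt(0.000100 x 0.1269) = 0.00356 M.
pOH = 2.45, so pH = 14.00 - 2.45 = 11.55.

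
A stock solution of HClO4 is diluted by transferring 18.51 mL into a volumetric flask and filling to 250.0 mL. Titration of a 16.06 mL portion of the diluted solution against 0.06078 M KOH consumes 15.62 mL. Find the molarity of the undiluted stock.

0.798 M

n(KOH) = 0.06078 x 0.01562 = 0.0009494 mol.
n(HClO4) in the aliquot = 0.0009494 mol.
[diluted HClO4] = 0.0009494 / 0.01606 = 0.05911 M.
Dilution factor = 250.0/18.51 = 13.51, so [stock] = 0.05911 x 13.51 = 0.798 M.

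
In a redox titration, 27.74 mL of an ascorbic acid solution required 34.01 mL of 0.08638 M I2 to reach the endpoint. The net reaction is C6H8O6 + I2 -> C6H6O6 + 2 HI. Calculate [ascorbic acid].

0.106 M

n(I2) = 0.08638 x 0.03401 = 0.002938 mol.
From the balanced equation, 1 mol I2 reacts with 1 mol ascorbic acid, so n(ascorbic acid) = 0.002938 x 1/1 = 0.002938 mol.
[ascorbic acid] = 0.002938 / 0.02774 L = 0.106 M.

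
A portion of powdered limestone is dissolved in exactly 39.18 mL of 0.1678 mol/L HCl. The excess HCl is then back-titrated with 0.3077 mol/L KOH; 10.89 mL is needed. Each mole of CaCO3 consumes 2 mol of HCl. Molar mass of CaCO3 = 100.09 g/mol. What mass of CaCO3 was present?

Total n(HCl) added = 0.1678 x 0.03918 = 0.006574 mol.
n(KOH) used = 0.3077 x 0.01089 = 0.003351 mol, which equals the excess n(HCl).
So n(HCl) consumed by the sample = 0.006574 - 0.003351 = 0.003224 mol.
n(CaCO3) = 0.003224 / 2 = 0.001612 mol.
mass = 0.001612 mol x 100.09 g/mol = 0.161 g.

0.161 g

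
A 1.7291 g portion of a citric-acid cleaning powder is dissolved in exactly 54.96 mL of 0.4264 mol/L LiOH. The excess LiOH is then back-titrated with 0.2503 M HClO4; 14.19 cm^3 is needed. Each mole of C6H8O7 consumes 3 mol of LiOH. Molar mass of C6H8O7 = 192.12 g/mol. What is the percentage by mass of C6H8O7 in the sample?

73.6%

Total n(LiOH) added = 0.4264 x 0.05496 = 0.02343 mol.
n(HClO4) used = 0.2503 x 0.01419 = 0.003552 mol, which equals the excess n(LiOH).
So n(LiOH) consumed by the sample = 0.02343 - 0.003552 = 0.01988 mol.
n(C6H8O7) = 0.01988 / 3 = 0.006628 mol.
mass C6H8O7 = 0.006628 x 192.12 = 1.273 g, so %C6H8O7 = 1.273/1.7291 x 100 = 73.6%.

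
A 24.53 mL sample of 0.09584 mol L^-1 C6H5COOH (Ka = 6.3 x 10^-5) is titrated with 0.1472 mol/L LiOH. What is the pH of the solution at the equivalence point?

n(C6H5COOH) = 0.09584 x 0.02453 = 0.002351 mol; V(LiOH) at equivalence = 0.002351/0.1472 = 0.01597 L.
At equivalence all the acid is converted to C6H5COO-; total volume = 0.02453 + 0.01597 = 0.04050 L, so [C6H5COO-] = 0.002351/0.04050 = 0.05805 M.
Kb = Kw/Ka = 1.0e-14 / 6.3 x 10^-5 = 1.59e-10.
[OH^-] = sqrt(Kb x [C6H5COO-]) = sqrt(1.59e-10 x 0.05805) = 3.04e-6 M.
pOH = 5.52, so pH = 14.00 - 5.52 = 8.48.

8.48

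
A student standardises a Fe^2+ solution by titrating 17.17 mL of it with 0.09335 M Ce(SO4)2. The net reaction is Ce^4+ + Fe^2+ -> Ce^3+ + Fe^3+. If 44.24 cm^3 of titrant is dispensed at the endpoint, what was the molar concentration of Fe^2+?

n(Ce(SO4)2) = 0.09335 x 0.04424 = 0.004130 mol.
From the balanced equation, 1 mol Ce(SO4)2 reacts with 1 mol Fe^2+, so n(Fe^2+) = 0.004130 x 1/1 = 0.004130 mol.
[Fe^2+] = 0.004130 / 0.01717 L = 0.241 M.

0.241 M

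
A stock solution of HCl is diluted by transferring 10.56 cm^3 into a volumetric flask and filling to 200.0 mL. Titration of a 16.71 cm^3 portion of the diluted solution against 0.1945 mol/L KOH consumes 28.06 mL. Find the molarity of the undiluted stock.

n(KOH) = 0.1945 x 0.02806 = 0.005458 mol.
n(HCl) in the aliquot = 0.005458 mol.
[diluted HCl] = 0.005458 / 0.01671 = 0.3266 M.
Dilution factor = 200.0/10.56 = 18.94, so [stock] = 0.3266 x 18.94 = 6.19 M.

6.19 M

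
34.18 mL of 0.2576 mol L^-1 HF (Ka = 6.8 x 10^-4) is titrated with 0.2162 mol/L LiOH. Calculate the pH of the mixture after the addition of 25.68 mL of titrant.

3.40

Initial n(HF) = 0.2576 x 0.03418 = 0.008805 mol.
n(LiOH) added = 0.2162 x 0.02568 = 0.005552 mol, converting that many moles of HF to F-.
Remaining n(HF) = 0.003253 mol; n(F-) = 0.005552 mol.
By Henderson-Hasselbalch, pH = pKa + log([A^-]/[HA]) = 3.17 + log(0.005552/0.003253) = 3.17 + (+0.23) = 3.40.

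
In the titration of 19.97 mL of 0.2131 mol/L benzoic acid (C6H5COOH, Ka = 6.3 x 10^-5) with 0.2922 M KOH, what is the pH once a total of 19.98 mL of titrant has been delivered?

12.60

n(acid) = 0.2131 x 0.01997 = 0.004256 mol; n(KOH) added = 0.2922 x 0.01998 = 0.005838 mol.
Base is in excess by 0.005838 - 0.004256 = 0.001583 mol in a total volume of 0.03995 L.
[OH^-] = 0.001583/0.03995 = 0.03961 M, so pOH = 1.40 and pH = 14.00 - 1.40 = 12.60.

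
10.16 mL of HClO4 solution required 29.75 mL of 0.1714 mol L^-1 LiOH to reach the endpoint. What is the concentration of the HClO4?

0.502 M

n(LiOH) delivered = 0.1714 x 0.02975 = 0.005099 mol.
For a 1:1 reaction, n(HClO4) = 0.005099 mol.
[HClO4] = 0.005099 mol / 0.01016 L = 0.502 M.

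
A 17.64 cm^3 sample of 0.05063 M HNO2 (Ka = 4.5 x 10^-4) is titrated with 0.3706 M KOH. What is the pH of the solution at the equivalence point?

8.00

n(HNO2) = 0.05063 x 0.01764 = 0.0008931 mol; V(KOH) at equivalence = 0.0008931/0.3706 = 0.002410 L.
At equivalence all the acid is converted to NO2-; total volume = 0.01764 + 0.002410 = 0.02005 L, so [NO2-] = 0.0008931/0.02005 = 0.04454 M.
Kb = Kw/Ka = 1.0e-14 / 4.5 x 10^-4 = 2.22e-11.
[OH^-] = sqrt(Kb x [NO2-]) = sqrt(2.22e-11 x 0.04454) = 9.95e-7 M.
pOH = 6.00, so pH = 14.00 - 6.00 = 8.00.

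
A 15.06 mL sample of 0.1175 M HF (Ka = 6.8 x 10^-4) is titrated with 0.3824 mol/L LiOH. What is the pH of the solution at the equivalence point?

8.06

n(HF) = 0.1175 x 0.01506 = 0.001770 mol; V(LiOH) at equivalence = 0.001770/0.3824 = 0.004627 L.
At equivalence all the acid is converted to F-; total volume = 0.01506 + 0.004627 = 0.01969 L, so [F-] = 0.001770/0.01969 = 0.08988 M.
Kb = Kw/Ka = 1.0e-14 / 6.8 x 10^-4 = 1.47e-11.
[OH^-] = sqrt(Kb x [F-]) = sqrt(1.47e-11 x 0.08988) = 1.15e-6 M.
pOH = 5.94, so pH = 14.00 - 5.94 = 8.06.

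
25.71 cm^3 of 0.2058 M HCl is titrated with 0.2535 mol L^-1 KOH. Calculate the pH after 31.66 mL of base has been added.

n(acid) = 0.2058 x 0.02571 = 0.005291 mol; n(KOH) added = 0.2535 x 0.03166 = 0.008026 mol.
Base is in excess by 0.008026 - 0.005291 = 0.002735 mol in a total volume of 0.05737 L.
[OH^-] = 0.002735/0.05737 = 0.04767 M, so pOH = 1.32 and pH = 14.00 - 1.32 = 12.68.

12.68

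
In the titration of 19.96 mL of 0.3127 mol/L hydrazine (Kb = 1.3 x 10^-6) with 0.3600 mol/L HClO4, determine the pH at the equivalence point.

4.45

n(N2H4) = 0.3127 x 0.01996 = 0.006241 mol; V(HClO4) at equivalence = 0.006241/0.3600 = 0.01734 L.
At equivalence the base is fully converted to N2H5+; total volume = 0.03730 L, so [N2H5+] = 0.006241/0.03730 = 0.1673 M.
Ka(N2H5+) = Kw/Kb = 1.0e-14 / 1.3 x 10^-6 = 7.69e-9.
[H^+] = sqrt(Ka x [N2H5+]) = sqrt(7.69e-9 x 0.1673) = 3.59e-5 M.
pH = -log(3.59e-5) = 4.45.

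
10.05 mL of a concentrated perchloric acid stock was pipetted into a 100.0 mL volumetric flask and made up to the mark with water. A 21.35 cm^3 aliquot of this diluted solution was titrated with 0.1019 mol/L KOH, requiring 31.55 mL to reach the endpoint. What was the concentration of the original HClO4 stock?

1.50 M

n(KOH) = 0.1019 x 0.03155 = 0.003215 mol.
n(HClO4) in the aliquot = 0.003215 mol.
[diluted HClO4] = 0.003215 / 0.02135 = 0.1506 M.
Dilution factor = 100.0/10.05 = 9.950, so [stock] = 0.1506 x 9.950 = 1.50 M.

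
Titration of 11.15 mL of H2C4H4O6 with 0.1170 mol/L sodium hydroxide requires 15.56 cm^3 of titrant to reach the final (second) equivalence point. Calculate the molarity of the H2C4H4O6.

0.0816 M

n(NaOH) = 0.1170 x 0.01556 = 0.001821 mol.
At the final (second) equivalence point, 2 mol OH^- react per mol H2C4H4O6, so n(H2C4H4O6) = 0.001821 / 2 = 0.0009103 mol.
[H2C4H4O6] = 0.0009103 / 0.01115 L = 0.0816 M.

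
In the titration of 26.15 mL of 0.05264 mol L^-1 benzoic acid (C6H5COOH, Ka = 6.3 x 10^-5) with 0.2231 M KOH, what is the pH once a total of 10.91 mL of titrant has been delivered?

n(acid) = 0.05264 x 0.02615 = 0.001377 mol; n(KOH) added = 0.2231 x 0.01091 = 0.002434 mol.
Base is in excess by 0.002434 - 0.001377 = 0.001057 mol in a total volume of 0.03706 L.
[OH^-] = 0.001057/0.03706 = 0.02853 M, so pOH = 1.54 and pH = 14.00 - 1.54 = 12.46.

12.46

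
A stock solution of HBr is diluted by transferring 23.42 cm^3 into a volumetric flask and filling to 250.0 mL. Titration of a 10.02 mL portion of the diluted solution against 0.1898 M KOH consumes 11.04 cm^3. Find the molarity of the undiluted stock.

2.23 M

n(KOH) = 0.1898 x 0.01104 = 0.002095 mol.
n(HBr) in the aliquot = 0.002095 mol.
[diluted HBr] = 0.002095 / 0.01002 = 0.2091 M.
Dilution factor = 250.0/23.42 = 10.67, so [stock] = 0.2091 x 10.67 = 2.23 M.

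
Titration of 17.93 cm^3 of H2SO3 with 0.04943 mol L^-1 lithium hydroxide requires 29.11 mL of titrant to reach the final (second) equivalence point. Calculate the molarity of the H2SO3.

n(LiOH) = 0.04943 x 0.02911 = 0.001439 mol.
At the final (second) equivalence point, 2 mol OH^- react per mol H2SO3, so n(H2SO3) = 0.001439 / 2 = 0.0007195 mol.
[H2SO3] = 0.0007195 / 0.01793 L = 0.0401 M.

0.0401 M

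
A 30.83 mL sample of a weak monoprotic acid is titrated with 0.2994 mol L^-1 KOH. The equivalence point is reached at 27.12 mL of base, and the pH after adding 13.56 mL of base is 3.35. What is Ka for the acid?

4.5 x 10^-4

13.56 mL is half of the equivalence volume, so this is the half-equivalence point where [HA] = [A^-].
At half-equivalence pH = pKa, so pKa = 3.35.
Ka = 10^(-3.35) = 4.5 x 10^-4.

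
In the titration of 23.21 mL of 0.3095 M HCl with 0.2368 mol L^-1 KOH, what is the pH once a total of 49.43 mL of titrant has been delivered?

12.79

n(acid) = 0.3095 x 0.02321 = 0.007183 mol; n(KOH) added = 0.2368 x 0.04943 = 0.01171 mol.
Base is in excess by 0.01171 - 0.007183 = 0.004522 mol in a total volume of 0.07264 L.
[OH^-] = 0.004522/0.07264 = 0.06225 M, so pOH = 1.21 and pH = 14.00 - 1.21 = 12.79.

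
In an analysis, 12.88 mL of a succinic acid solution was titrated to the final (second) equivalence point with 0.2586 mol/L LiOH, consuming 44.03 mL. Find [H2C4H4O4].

n(LiOH) = 0.2586 x 0.04403 = 0.01139 mol.
At the final (second) equivalence point, 2 mol OH^- react per mol H2C4H4O4, so n(H2C4H4O4) = 0.01139 / 2 = 0.005693 mol.
[H2C4H4O4] = 0.005693 / 0.01288 L = 0.442 M.

0.442 M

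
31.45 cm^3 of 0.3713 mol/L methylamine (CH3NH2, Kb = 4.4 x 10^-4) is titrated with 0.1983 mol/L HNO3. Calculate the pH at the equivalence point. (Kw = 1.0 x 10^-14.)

n(CH3NH2) = 0.3713 x 0.03145 = 0.01168 mol; V(HNO3) at equivalence = 0.01168/0.1983 = 0.05889 L.
At equivalence the base is fully converted to CH3NH3+; total volume = 0.09034 L, so [CH3NH3+] = 0.01168/0.09034 = 0.1293 M.
Ka(CH3NH3+) = Kw/Kb = 1.0e-14 / 4.4 x 10^-4 = 2.27e-11.
[H^+] = sqrt(Ka x [CH3NH3+]) = sqrt(2.27e-11 x 0.1293) = 1.71e-6 M.
pH = -log(1.71e-6) = 5.77.

5.77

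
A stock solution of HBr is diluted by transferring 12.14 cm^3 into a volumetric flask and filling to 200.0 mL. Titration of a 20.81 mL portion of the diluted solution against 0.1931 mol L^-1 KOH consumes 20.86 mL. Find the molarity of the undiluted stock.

n(KOH) = 0.1931 x 0.02086 = 0.004028 mol.
n(HBr) in the aliquot = 0.004028 mol.
[diluted HBr] = 0.004028 / 0.02081 = 0.1936 M.
Dilution factor = 200.0/12.14 = 16.47, so [stock] = 0.1936 x 16.47 = 3.19 M.

3.19 M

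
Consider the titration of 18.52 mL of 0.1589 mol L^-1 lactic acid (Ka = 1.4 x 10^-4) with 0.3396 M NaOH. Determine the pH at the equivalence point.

8.44

n(HC3H5O3) = 0.1589 x 0.01852 = 0.002943 mol; V(NaOH) at equivalence = 0.002943/0.3396 = 0.008666 L.
At equivalence all the acid is converted to C3H5O3-; total volume = 0.01852 + 0.008666 = 0.02719 L, so [C3H5O3-] = 0.002943/0.02719 = 0.1082 M.
Kb = Kw/Ka = 1.0e-14 / 1.4 x 10^-4 = 7.14e-11.
[OH^-] = sqrt(Kb x [C3H5O3-]) = sqrt(7.14e-11 x 0.1082) = 2.78e-6 M.
pOH = 5.56, so pH = 14.00 - 5.56 = 8.44.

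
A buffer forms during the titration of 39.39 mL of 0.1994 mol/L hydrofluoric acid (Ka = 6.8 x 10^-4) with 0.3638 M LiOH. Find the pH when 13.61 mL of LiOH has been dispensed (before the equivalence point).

3.40

Initial n(HF) = 0.1994 x 0.03939 = 0.007854 mol.
n(LiOH) added = 0.3638 x 0.01361 = 0.004951 mol, converting that many moles of HF to F-.
Remaining n(HF) = 0.002903 mol; n(F-) = 0.004951 mol.
By Henderson-Hasselbalch, pH = pKa + log([A^-]/[HA]) = 3.17 + log(0.004951/0.002903) = 3.17 + (+0.23) = 3.40.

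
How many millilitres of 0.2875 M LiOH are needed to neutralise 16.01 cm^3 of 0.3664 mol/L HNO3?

n(HNO3) = 0.3664 mol/L x 0.01601 L = 0.005866 mol.
At equivalence n(LiOH) = n(HNO3) = 0.005866 mol.
V(LiOH) = 0.005866 / 0.2875 = 0.02040 L = 20.4 mL.

20.4 mL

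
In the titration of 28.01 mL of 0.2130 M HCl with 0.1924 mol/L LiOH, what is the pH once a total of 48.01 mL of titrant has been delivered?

n(acid) = 0.2130 x 0.02801 = 0.005966 mol; n(LiOH) added = 0.1924 x 0.04801 = 0.009237 mol.
Base is in excess by 0.009237 - 0.005966 = 0.003271 mol in a total volume of 0.07602 L.
[OH^-] = 0.003271/0.07602 = 0.04303 M, so pOH = 1.37 and pH = 14.00 - 1.37 = 12.63.

12.63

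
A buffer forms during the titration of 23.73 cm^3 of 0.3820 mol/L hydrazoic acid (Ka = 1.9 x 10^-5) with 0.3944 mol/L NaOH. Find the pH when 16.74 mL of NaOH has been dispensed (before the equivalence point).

5.15

Initial n(HN3) = 0.3820 x 0.02373 = 0.009065 mol.
n(NaOH) added = 0.3944 x 0.01674 = 0.006602 mol, converting that many moles of HN3 to N3-.
Remaining n(HN3) = 0.002463 mol; n(N3-) = 0.006602 mol.
By Henderson-Hasselbalch, pH = pKa + log([A^-]/[HA]) = 4.72 + log(0.006602/0.002463) = 4.72 + (+0.43) = 5.15.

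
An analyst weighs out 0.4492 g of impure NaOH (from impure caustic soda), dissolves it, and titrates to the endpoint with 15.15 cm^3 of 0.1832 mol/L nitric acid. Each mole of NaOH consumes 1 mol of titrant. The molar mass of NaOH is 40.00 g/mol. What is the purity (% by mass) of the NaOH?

n(HNO3) = 0.1832 x 0.01515 = 0.002775 mol.
n(NaOH) = 0.002775 / 1 = 0.002775 mol.
mass of NaOH = 0.002775 x 40.00 = 0.1110 g.
% purity = 0.1110 / 0.4492 x 100 = 24.7%.

24.7%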